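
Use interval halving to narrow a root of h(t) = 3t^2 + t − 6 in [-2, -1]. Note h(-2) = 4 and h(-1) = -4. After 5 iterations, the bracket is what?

[-1.59375, -1.5625]

midpoint -1.5: h = -0.75 < 0 → [-2, -1.5]
midpoint -1.75: h = 1.4375 > 0 → [-1.75, -1.5]
midpoint -1.625: h = 0.296875 > 0 → [-1.625, -1.5]
midpoint -1.5625: h = -0.2383 < 0 → [-1.625, -1.5625]
midpoint -1.59375: h = 0.0264 > 0 → [-1.59375, -1.5625]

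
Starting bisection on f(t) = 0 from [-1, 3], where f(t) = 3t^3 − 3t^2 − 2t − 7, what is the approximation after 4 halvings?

t = 1 gives f = -9, negative; keep [1, 3]
t = 2 gives f = 1, positive; keep [1, 2]
t = 1.5 gives f = -6.625, negative; keep [1.5, 2]
t = 1.75 gives f = -3.6094, negative; keep [1.75, 2]

1.75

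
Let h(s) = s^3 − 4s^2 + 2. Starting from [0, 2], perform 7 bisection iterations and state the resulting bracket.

h(1) = -1 < 0, so the root lies in [0, 1]
h(0.5) = 1.125 > 0, so the root lies in [0.5, 1]
h(0.75) = 0.171875 > 0, so the root lies in [0.75, 1]
h(0.875) = -0.3926 < 0, so the root lies in [0.75, 0.875]
h(0.8125) = -0.1042 < 0, so the root lies in [0.75, 0.8125]
h(0.78125) = 0.0354 > 0, so the root lies in [0.78125, 0.8125]
h(0.796875) = -0.034 < 0, so the root lies in [0.78125, 0.796875]

[0.78125, 0.796875]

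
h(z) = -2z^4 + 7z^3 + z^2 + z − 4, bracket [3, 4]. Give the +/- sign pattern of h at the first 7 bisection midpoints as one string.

+-+---+

h(3.5) = 11.75 > 0, so the root lies in [3.5, 4]
h(3.75) = -12.554688 < 0, so the root lies in [3.5, 3.75]
h(3.625) = 0.856934 > 0, so the root lies in [3.625, 3.75]
h(3.6875) = -5.5179 < 0, so the root lies in [3.625, 3.6875]
h(3.65625) = -2.2498 < 0, so the root lies in [3.625, 3.65625]
h(3.640625) = -0.6765 < 0, so the root lies in [3.625, 3.640625]
h(3.6328125) = 0.0952 > 0, so the root lies in [3.6328125, 3.640625]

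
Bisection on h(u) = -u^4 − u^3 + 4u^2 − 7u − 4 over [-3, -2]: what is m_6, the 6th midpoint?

u = -2.5 gives h = 15.0625, positive; keep [-3, -2.5]
u = -2.75 gives h = 9.105469, positive; keep [-3, -2.75]
u = -2.875 gives h = 4.630615, positive; keep [-3, -2.875]
u = -2.9375 gives h = 1.9675, positive; keep [-3, -2.9375]
u = -2.96875 gives h = 0.5228, positive; keep [-3, -2.96875]
u = -2.984375 gives h = -0.2287, negative; keep [-2.984375, -2.96875]

-2.984375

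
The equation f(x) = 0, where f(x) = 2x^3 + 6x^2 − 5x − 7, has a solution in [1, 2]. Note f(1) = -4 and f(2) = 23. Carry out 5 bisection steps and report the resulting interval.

m = 1.5, f(m) = 5.75 (+); new bracket [1, 1.5]
m = 1.25, f(m) = 0.03125 (+); new bracket [1, 1.25]
m = 1.125, f(m) = -2.183594 (−); new bracket [1.125, 1.25]
m = 1.1875, f(m) = -1.1274 (−); new bracket [1.1875, 1.25]
m = 1.21875, f(m) = -0.5611 (−); new bracket [1.21875, 1.25]

[1.21875, 1.25]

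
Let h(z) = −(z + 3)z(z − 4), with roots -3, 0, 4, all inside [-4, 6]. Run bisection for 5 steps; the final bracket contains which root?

z = 1 gives h = 12, positive; keep [1, 6]
z = 3.5 gives h = 11.375, positive; keep [3.5, 6]
z = 4.75 gives h = -27.609375, negative; keep [3.5, 4.75]
z = 4.125 gives h = -3.6738, negative; keep [3.5, 4.125]
z = 3.8125 gives h = 4.8699, positive; keep [3.8125, 4.125]

4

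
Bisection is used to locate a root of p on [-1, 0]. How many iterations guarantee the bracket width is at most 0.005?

8

Width after n steps is 1/2^n. Need 2^n ≥ 1/0.005 = 200.
2^7 = 128 < 200 ≤ 2^8 = 256, so n = 8.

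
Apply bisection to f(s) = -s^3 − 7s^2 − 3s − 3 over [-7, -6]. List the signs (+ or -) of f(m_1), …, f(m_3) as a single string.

s = -6.5 gives f = -4.625, negative; keep [-7, -6.5]
s = -6.75 gives f = 5.859375, positive; keep [-6.75, -6.5]
s = -6.625 gives f = 0.416016, positive; keep [-6.625, -6.5]

-++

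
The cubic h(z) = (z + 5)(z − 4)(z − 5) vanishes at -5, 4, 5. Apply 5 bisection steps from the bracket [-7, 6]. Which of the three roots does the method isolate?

-5

m = -0.5, h(m) = 111.375 (+); new bracket [-7, -0.5]
m = -3.75, h(m) = 84.765625 (+); new bracket [-7, -3.75]
m = -5.375, h(m) = -36.474609 (−); new bracket [-5.375, -3.75]
m = -4.5625, h(m) = 35.822 (+); new bracket [-5.375, -4.5625]
m = -4.96875, h(m) = 2.794 (+); new bracket [-5.375, -4.96875]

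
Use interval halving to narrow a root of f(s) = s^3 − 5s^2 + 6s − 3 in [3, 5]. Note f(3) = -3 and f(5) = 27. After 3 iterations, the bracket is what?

m = 4, f(m) = 5 (+); new bracket [3, 4]
m = 3.5, f(m) = -0.375 (−); new bracket [3.5, 4]
m = 3.75, f(m) = 1.921875 (+); new bracket [3.5, 3.75]

[3.5, 3.75]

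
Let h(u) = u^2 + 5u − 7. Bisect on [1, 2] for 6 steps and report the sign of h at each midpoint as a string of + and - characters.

++-+++

midpoint 1.5: h = 2.75 > 0 → [1, 1.5]
midpoint 1.25: h = 0.8125 > 0 → [1, 1.25]
midpoint 1.125: h = -0.109375 < 0 → [1.125, 1.25]
midpoint 1.1875: h = 0.3477 > 0 → [1.125, 1.1875]
midpoint 1.15625: h = 0.1182 > 0 → [1.125, 1.15625]
midpoint 1.140625: h = 0.0042 > 0 → [1.125, 1.140625]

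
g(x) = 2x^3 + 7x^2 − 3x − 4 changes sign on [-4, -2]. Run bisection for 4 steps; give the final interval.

g(-3) = 14 > 0, so the root lies in [-4, -3]
g(-3.5) = 6.5 > 0, so the root lies in [-4, -3.5]
g(-3.75) = 0.21875 > 0, so the root lies in [-4, -3.75]
g(-3.875) = -3.6367 < 0, so the root lies in [-3.875, -3.75]

[-3.875, -3.75]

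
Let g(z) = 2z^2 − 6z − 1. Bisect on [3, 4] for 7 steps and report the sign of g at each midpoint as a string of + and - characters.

++-+-++

midpoint 3.5: g = 2.5 > 0 → [3, 3.5]
midpoint 3.25: g = 0.625 > 0 → [3, 3.25]
midpoint 3.125: g = -0.21875 < 0 → [3.125, 3.25]
midpoint 3.1875: g = 0.1953 > 0 → [3.125, 3.1875]
midpoint 3.15625: g = -0.0137 < 0 → [3.15625, 3.1875]
midpoint 3.171875: g = 0.0903 > 0 → [3.15625, 3.171875]
midpoint 3.1640625: g = 0.0382 > 0 → [3.15625, 3.1640625]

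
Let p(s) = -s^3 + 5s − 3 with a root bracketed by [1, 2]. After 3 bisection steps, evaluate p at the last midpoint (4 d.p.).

-0.2168

m = 1.5, p(m) = 1.125 (+); new bracket [1.5, 2]
m = 1.75, p(m) = 0.390625 (+); new bracket [1.75, 2]
m = 1.875, p(m) = -0.216797 (−); new bracket [1.75, 1.875]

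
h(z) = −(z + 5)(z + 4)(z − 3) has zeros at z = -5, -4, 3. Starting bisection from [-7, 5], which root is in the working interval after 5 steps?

3

z = -1 gives h = 48, positive; keep [-1, 5]
z = 2 gives h = 42, positive; keep [2, 5]
z = 3.5 gives h = -31.875, negative; keep [2, 3.5]
z = 2.75 gives h = 13.0781, positive; keep [2.75, 3.5]
z = 3.125 gives h = -7.2363, negative; keep [2.75, 3.125]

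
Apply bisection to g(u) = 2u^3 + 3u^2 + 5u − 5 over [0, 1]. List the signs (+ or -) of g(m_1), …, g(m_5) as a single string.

-+-++

m = 0.5, g(m) = -1.5 (−); new bracket [0.5, 1]
m = 0.75, g(m) = 1.28125 (+); new bracket [0.5, 0.75]
m = 0.625, g(m) = -0.214844 (−); new bracket [0.625, 0.75]
m = 0.6875, g(m) = 0.5054 (+); new bracket [0.625, 0.6875]
m = 0.65625, g(m) = 0.1385 (+); new bracket [0.625, 0.65625]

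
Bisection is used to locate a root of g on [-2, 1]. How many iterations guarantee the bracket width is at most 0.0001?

Width after n steps is 3/2^n. Need 2^n ≥ 3/0.0001 = 30000.
2^14 = 16384 < 30000 ≤ 2^15 = 32768, so n = 15.

15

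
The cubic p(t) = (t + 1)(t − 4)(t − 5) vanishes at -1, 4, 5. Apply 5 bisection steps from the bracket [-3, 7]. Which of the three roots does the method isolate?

-1

midpoint 2: p = 18 > 0 → [-3, 2]
midpoint -0.5: p = 12.375 > 0 → [-3, -0.5]
midpoint -1.75: p = -29.109375 < 0 → [-1.75, -0.5]
midpoint -1.125: p = -3.9238 < 0 → [-1.125, -0.5]
midpoint -0.8125: p = 5.2449 > 0 → [-1.125, -0.8125]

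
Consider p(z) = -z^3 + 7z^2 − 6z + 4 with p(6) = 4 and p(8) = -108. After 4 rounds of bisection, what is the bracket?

p(7) = -38 < 0, so the root lies in [6, 7]
p(6.5) = -13.875 < 0, so the root lies in [6, 6.5]
p(6.25) = -4.203125 < 0, so the root lies in [6, 6.25]
p(6.125) = 0.0762 > 0, so the root lies in [6.125, 6.25]

[6.125, 6.25]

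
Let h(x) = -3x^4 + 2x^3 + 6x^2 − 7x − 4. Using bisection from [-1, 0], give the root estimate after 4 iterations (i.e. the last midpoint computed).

-0.4375

x = -0.5 gives h = 0.5625, positive; keep [-0.5, 0]
x = -0.25 gives h = -1.917969, negative; keep [-0.5, -0.25]
x = -0.375 gives h = -0.696045, negative; keep [-0.5, -0.375]
x = -0.4375 gives h = -0.0665, negative; keep [-0.5, -0.4375]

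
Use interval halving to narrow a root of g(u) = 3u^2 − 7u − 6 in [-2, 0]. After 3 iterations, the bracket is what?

g(-1) = 4 > 0, so the root lies in [-1, 0]
g(-0.5) = -1.75 < 0, so the root lies in [-1, -0.5]
g(-0.75) = 0.9375 > 0, so the root lies in [-0.75, -0.5]

[-0.75, -0.5]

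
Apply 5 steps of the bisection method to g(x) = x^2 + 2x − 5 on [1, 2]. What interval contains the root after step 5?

[1.4375, 1.46875]

midpoint 1.5: g = 0.25 > 0 → [1, 1.5]
midpoint 1.25: g = -0.9375 < 0 → [1.25, 1.5]
midpoint 1.375: g = -0.359375 < 0 → [1.375, 1.5]
midpoint 1.4375: g = -0.0586 < 0 → [1.4375, 1.5]
midpoint 1.46875: g = 0.0947 > 0 → [1.4375, 1.46875]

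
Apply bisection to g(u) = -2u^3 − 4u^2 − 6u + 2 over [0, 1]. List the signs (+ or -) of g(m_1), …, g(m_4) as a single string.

-+--

m = 0.5, g(m) = -2.25 (−); new bracket [0, 0.5]
m = 0.25, g(m) = 0.21875 (+); new bracket [0.25, 0.5]
m = 0.375, g(m) = -0.917969 (−); new bracket [0.25, 0.375]
m = 0.3125, g(m) = -0.3267 (−); new bracket [0.25, 0.3125]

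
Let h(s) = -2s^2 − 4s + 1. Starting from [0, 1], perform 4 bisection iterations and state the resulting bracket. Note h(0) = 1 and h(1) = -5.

[0.1875, 0.25]

m = 0.5, h(m) = -1.5 (−); new bracket [0, 0.5]
m = 0.25, h(m) = -0.125 (−); new bracket [0, 0.25]
m = 0.125, h(m) = 0.46875 (+); new bracket [0.125, 0.25]
m = 0.1875, h(m) = 0.1797 (+); new bracket [0.1875, 0.25]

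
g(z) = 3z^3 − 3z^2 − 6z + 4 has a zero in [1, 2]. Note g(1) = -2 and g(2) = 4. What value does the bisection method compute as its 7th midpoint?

1.7109375

m = 1.5, g(m) = -1.625 (−); new bracket [1.5, 2]
m = 1.75, g(m) = 0.390625 (+); new bracket [1.5, 1.75]
m = 1.625, g(m) = -0.798828 (−); new bracket [1.625, 1.75]
m = 1.6875, g(m) = -0.2517 (−); new bracket [1.6875, 1.75]
m = 1.71875, g(m) = 0.0573 (+); new bracket [1.6875, 1.71875]
m = 1.703125, g(m) = -0.1002 (−); new bracket [1.703125, 1.71875]
m = 1.7109375, g(m) = -0.0222 (−); new bracket [1.7109375, 1.71875]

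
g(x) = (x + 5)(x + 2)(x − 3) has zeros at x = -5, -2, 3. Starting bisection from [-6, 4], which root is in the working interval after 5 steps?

m = -1, g(m) = -16 (−); new bracket [-1, 4]
m = 1.5, g(m) = -34.125 (−); new bracket [1.5, 4]
m = 2.75, g(m) = -9.203125 (−); new bracket [2.75, 4]
m = 3.375, g(m) = 16.8809 (+); new bracket [2.75, 3.375]
m = 3.0625, g(m) = 2.551 (+); new bracket [2.75, 3.0625]

3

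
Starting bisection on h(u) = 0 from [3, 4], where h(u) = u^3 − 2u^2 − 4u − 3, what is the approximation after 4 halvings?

3.4375

m = 3.5, h(m) = 1.375 (+); new bracket [3, 3.5]
m = 3.25, h(m) = -2.796875 (−); new bracket [3.25, 3.5]
m = 3.375, h(m) = -0.837891 (−); new bracket [3.375, 3.5]
m = 3.4375, h(m) = 0.2361 (+); new bracket [3.375, 3.4375]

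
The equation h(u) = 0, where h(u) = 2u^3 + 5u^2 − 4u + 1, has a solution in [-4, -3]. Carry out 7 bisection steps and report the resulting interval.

u = -3.5 gives h = -9.5, negative; keep [-3.5, -3]
u = -3.25 gives h = -1.84375, negative; keep [-3.25, -3]
u = -3.125 gives h = 1.292969, positive; keep [-3.25, -3.125]
u = -3.1875 gives h = -0.2202, negative; keep [-3.1875, -3.125]
u = -3.15625 gives h = 0.55, positive; keep [-3.1875, -3.15625]
u = -3.171875 gives h = 0.1683, positive; keep [-3.1875, -3.171875]
u = -3.1796875 gives h = -0.0251, negative; keep [-3.1796875, -3.171875]

[-3.1796875, -3.171875]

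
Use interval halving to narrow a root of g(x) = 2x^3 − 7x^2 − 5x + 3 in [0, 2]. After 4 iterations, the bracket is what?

[0.375, 0.5]

midpoint 1: g = -7 < 0 → [0, 1]
midpoint 0.5: g = -1 < 0 → [0, 0.5]
midpoint 0.25: g = 1.34375 > 0 → [0.25, 0.5]
midpoint 0.375: g = 0.2461 > 0 → [0.375, 0.5]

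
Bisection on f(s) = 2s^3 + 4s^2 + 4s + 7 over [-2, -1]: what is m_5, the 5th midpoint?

-1.90625

midpoint -1.5: f = 3.25 > 0 → [-2, -1.5]
midpoint -1.75: f = 1.53125 > 0 → [-2, -1.75]
midpoint -1.875: f = 0.378906 > 0 → [-2, -1.875]
midpoint -1.9375: f = -0.2808 < 0 → [-1.9375, -1.875]
midpoint -1.90625: f = 0.0563 > 0 → [-1.9375, -1.90625]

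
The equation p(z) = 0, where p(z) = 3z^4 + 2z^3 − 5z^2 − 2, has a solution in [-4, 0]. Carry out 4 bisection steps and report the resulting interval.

m = -2, p(m) = 10 (+); new bracket [-2, 0]
m = -1, p(m) = -6 (−); new bracket [-2, -1]
m = -1.5, p(m) = -4.8125 (−); new bracket [-2, -1.5]
m = -1.75, p(m) = 0.1055 (+); new bracket [-1.75, -1.5]

[-1.75, -1.5]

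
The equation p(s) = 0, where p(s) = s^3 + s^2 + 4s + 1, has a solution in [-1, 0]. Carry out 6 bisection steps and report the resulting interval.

p(-0.5) = -0.875 < 0, so the root lies in [-0.5, 0]
p(-0.25) = 0.046875 > 0, so the root lies in [-0.5, -0.25]
p(-0.375) = -0.412109 < 0, so the root lies in [-0.375, -0.25]
p(-0.3125) = -0.1829 < 0, so the root lies in [-0.3125, -0.25]
p(-0.28125) = -0.0681 < 0, so the root lies in [-0.28125, -0.25]
p(-0.265625) = -0.0107 < 0, so the root lies in [-0.265625, -0.25]

[-0.265625, -0.25]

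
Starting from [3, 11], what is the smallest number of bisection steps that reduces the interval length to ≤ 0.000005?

Width after n steps is 8/2^n. Need 2^n ≥ 8/0.000005 = 1600000.
2^20 = 1048576 < 1600000 ≤ 2^21 = 2097152, so n = 21.

21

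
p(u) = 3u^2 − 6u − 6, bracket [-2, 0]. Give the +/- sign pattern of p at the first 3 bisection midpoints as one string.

+-+

u = -1 gives p = 3, positive; keep [-1, 0]
u = -0.5 gives p = -2.25, negative; keep [-1, -0.5]
u = -0.75 gives p = 0.1875, positive; keep [-0.75, -0.5]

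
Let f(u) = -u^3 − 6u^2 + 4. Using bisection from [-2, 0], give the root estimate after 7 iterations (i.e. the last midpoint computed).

-0.890625

f(-1) = -1 < 0, so the root lies in [-1, 0]
f(-0.5) = 2.625 > 0, so the root lies in [-1, -0.5]
f(-0.75) = 1.046875 > 0, so the root lies in [-1, -0.75]
f(-0.875) = 0.0762 > 0, so the root lies in [-1, -0.875]
f(-0.9375) = -0.4495 < 0, so the root lies in [-0.9375, -0.875]
f(-0.90625) = -0.1834 < 0, so the root lies in [-0.90625, -0.875]
f(-0.890625) = -0.0528 < 0, so the root lies in [-0.890625, -0.875]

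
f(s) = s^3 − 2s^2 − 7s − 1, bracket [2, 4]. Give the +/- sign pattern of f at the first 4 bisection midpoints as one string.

---+

m = 3, f(m) = -13 (−); new bracket [3, 4]
m = 3.5, f(m) = -7.125 (−); new bracket [3.5, 4]
m = 3.75, f(m) = -2.640625 (−); new bracket [3.75, 4]
m = 3.875, f(m) = 0.0293 (+); new bracket [3.75, 3.875]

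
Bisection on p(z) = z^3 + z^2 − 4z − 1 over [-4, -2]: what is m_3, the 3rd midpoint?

m = -3, p(m) = -7 (−); new bracket [-3, -2]
m = -2.5, p(m) = -0.375 (−); new bracket [-2.5, -2]
m = -2.25, p(m) = 1.671875 (+); new bracket [-2.5, -2.25]

-2.25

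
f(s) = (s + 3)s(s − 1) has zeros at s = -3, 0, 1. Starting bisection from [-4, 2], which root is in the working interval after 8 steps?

-3

midpoint -1: f = 4 > 0 → [-4, -1]
midpoint -2.5: f = 4.375 > 0 → [-4, -2.5]
midpoint -3.25: f = -3.453125 < 0 → [-3.25, -2.5]
midpoint -2.875: f = 1.3926 > 0 → [-3.25, -2.875]
midpoint -3.0625: f = -0.7776 < 0 → [-3.0625, -2.875]
midpoint -2.96875: f = 0.3682 > 0 → [-3.0625, -2.96875]
midpoint -3.015625: f = -0.1892 < 0 → [-3.015625, -2.96875]
midpoint -2.9921875: f = 0.0933 > 0 → [-3.015625, -2.9921875]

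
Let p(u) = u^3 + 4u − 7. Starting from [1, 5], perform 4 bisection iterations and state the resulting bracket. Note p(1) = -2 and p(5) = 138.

p(3) = 32 > 0, so the root lies in [1, 3]
p(2) = 9 > 0, so the root lies in [1, 2]
p(1.5) = 2.375 > 0, so the root lies in [1, 1.5]
p(1.25) = -0.0469 < 0, so the root lies in [1.25, 1.5]

[1.25, 1.5]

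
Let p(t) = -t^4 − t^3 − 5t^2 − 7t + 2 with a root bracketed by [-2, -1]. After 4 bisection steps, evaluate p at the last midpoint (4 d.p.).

p(-1.5) = -0.4375 < 0, so the root lies in [-1.5, -1]
p(-1.25) = 2.449219 > 0, so the root lies in [-1.5, -1.25]
p(-1.375) = 1.197021 > 0, so the root lies in [-1.5, -1.375]
p(-1.4375) = 0.4309 > 0, so the root lies in [-1.5, -1.4375]

0.4309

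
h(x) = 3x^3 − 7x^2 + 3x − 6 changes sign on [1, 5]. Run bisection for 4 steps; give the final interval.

x = 3 gives h = 21, positive; keep [1, 3]
x = 2 gives h = -4, negative; keep [2, 3]
x = 2.5 gives h = 4.625, positive; keep [2, 2.5]
x = 2.25 gives h = -0.5156, negative; keep [2.25, 2.5]

[2.25, 2.5]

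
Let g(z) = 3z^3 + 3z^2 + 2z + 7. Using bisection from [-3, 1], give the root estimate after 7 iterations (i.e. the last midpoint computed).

-1.53125

g(-1) = 5 > 0, so the root lies in [-3, -1]
g(-2) = -9 < 0, so the root lies in [-2, -1]
g(-1.5) = 0.625 > 0, so the root lies in [-2, -1.5]
g(-1.75) = -3.3906 < 0, so the root lies in [-1.75, -1.5]
g(-1.625) = -1.2012 < 0, so the root lies in [-1.625, -1.5]
g(-1.5625) = -0.2449 < 0, so the root lies in [-1.5625, -1.5]
g(-1.53125) = 0.2006 > 0, so the root lies in [-1.5625, -1.53125]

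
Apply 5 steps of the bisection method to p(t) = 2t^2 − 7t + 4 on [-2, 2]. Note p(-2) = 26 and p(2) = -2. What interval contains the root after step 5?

[0.625, 0.75]

midpoint 0: p = 4 > 0 → [0, 2]
midpoint 1: p = -1 < 0 → [0, 1]
midpoint 0.5: p = 1 > 0 → [0.5, 1]
midpoint 0.75: p = -0.125 < 0 → [0.5, 0.75]
midpoint 0.625: p = 0.4062 > 0 → [0.625, 0.75]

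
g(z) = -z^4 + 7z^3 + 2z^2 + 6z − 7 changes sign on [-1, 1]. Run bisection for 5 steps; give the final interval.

[0.625, 0.6875]

m = 0, g(m) = -7 (−); new bracket [0, 1]
m = 0.5, g(m) = -2.6875 (−); new bracket [0.5, 1]
m = 0.75, g(m) = 1.261719 (+); new bracket [0.5, 0.75]
m = 0.625, g(m) = -0.9124 (−); new bracket [0.625, 0.75]
m = 0.6875, g(m) = 0.1216 (+); new bracket [0.625, 0.6875]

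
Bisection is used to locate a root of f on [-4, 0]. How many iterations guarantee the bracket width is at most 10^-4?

16

Width after n steps is 4/2^n. Need 2^n ≥ 4/10^-4 = 40000.
2^15 = 32768 < 40000 ≤ 2^16 = 65536, so n = 16.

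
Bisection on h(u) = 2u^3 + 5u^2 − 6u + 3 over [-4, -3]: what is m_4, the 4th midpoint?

m = -3.5, h(m) = -0.5 (−); new bracket [-3.5, -3]
m = -3.25, h(m) = 6.65625 (+); new bracket [-3.5, -3.25]
m = -3.375, h(m) = 3.316406 (+); new bracket [-3.5, -3.375]
m = -3.4375, h(m) = 1.4692 (+); new bracket [-3.5, -3.4375]

-3.4375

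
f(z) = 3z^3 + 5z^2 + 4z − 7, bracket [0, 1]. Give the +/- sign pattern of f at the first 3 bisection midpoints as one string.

-+-

m = 0.5, f(m) = -3.375 (−); new bracket [0.5, 1]
m = 0.75, f(m) = 0.078125 (+); new bracket [0.5, 0.75]
m = 0.625, f(m) = -1.814453 (−); new bracket [0.625, 0.75]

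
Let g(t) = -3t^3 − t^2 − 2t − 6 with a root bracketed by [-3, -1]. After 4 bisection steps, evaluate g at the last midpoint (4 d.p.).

-0.7441

m = -2, g(m) = 18 (+); new bracket [-2, -1]
m = -1.5, g(m) = 4.875 (+); new bracket [-1.5, -1]
m = -1.25, g(m) = 0.796875 (+); new bracket [-1.25, -1]
m = -1.125, g(m) = -0.7441 (−); new bracket [-1.25, -1.125]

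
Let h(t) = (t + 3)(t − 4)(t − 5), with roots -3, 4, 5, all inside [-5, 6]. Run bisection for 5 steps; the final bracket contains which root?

-3

t = 0.5 gives h = 55.125, positive; keep [-5, 0.5]
t = -2.25 gives h = 33.984375, positive; keep [-5, -2.25]
t = -3.625 gives h = -41.103516, negative; keep [-3.625, -2.25]
t = -2.9375 gives h = 3.4417, positive; keep [-3.625, -2.9375]
t = -3.28125 gives h = -16.9588, negative; keep [-3.28125, -2.9375]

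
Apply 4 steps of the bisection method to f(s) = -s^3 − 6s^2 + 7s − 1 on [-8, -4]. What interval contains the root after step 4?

midpoint -6: f = -43 < 0 → [-8, -6]
midpoint -7: f = -1 < 0 → [-8, -7]
midpoint -7.5: f = 30.875 > 0 → [-7.5, -7]
midpoint -7.25: f = 13.9531 > 0 → [-7.25, -7]

[-7.25, -7]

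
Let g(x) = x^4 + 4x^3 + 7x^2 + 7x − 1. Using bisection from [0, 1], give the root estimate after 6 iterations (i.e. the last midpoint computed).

0.140625

x = 0.5 gives g = 4.8125, positive; keep [0, 0.5]
x = 0.25 gives g = 1.253906, positive; keep [0, 0.25]
x = 0.125 gives g = -0.007568, negative; keep [0.125, 0.25]
x = 0.1875 gives g = 0.5862, positive; keep [0.125, 0.1875]
x = 0.15625 gives g = 0.2805, positive; keep [0.125, 0.15625]
x = 0.140625 gives g = 0.1343, positive; keep [0.125, 0.140625]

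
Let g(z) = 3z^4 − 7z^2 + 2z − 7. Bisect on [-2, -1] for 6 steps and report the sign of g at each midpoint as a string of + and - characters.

midpoint -1.5: g = -10.5625 < 0 → [-2, -1.5]
midpoint -1.75: g = -3.800781 < 0 → [-2, -1.75]
midpoint -1.875: g = 1.719482 > 0 → [-1.875, -1.75]
midpoint -1.8125: g = -1.2443 < 0 → [-1.875, -1.8125]
midpoint -1.84375: g = 0.1846 > 0 → [-1.84375, -1.8125]
midpoint -1.828125: g = -0.5428 < 0 → [-1.84375, -1.828125]

--+-+-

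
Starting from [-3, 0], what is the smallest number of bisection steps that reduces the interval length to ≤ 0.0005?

Width after n steps is 3/2^n. Need 2^n ≥ 3/0.0005 = 6000.
2^12 = 4096 < 6000 ≤ 2^13 = 8192, so n = 13.

13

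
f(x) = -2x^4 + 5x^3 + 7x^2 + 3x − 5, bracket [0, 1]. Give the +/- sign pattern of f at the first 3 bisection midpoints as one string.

midpoint 0.5: f = -1.25 < 0 → [0.5, 1]
midpoint 0.75: f = 2.664062 > 0 → [0.5, 0.75]
midpoint 0.625: f = 0.524902 > 0 → [0.5, 0.625]

-++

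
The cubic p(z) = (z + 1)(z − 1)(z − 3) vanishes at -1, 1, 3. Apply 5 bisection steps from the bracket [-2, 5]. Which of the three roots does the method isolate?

midpoint 1.5: p = -1.875 < 0 → [1.5, 5]
midpoint 3.25: p = 2.390625 > 0 → [1.5, 3.25]
midpoint 2.375: p = -2.900391 < 0 → [2.375, 3.25]
midpoint 2.8125: p = -1.2957 < 0 → [2.8125, 3.25]
midpoint 3.03125: p = 0.2559 > 0 → [2.8125, 3.03125]

3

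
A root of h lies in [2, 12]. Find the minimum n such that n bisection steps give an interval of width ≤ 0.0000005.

25

Width after n steps is 10/2^n. Need 2^n ≥ 10/0.0000005 = 20000000.
2^24 = 16777216 < 20000000 ≤ 2^25 = 33554432, so n = 25.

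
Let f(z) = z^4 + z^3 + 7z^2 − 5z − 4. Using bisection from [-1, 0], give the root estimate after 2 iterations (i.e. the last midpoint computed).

-0.25

z = -0.5 gives f = 0.1875, positive; keep [-0.5, 0]
z = -0.25 gives f = -2.324219, negative; keep [-0.5, -0.25]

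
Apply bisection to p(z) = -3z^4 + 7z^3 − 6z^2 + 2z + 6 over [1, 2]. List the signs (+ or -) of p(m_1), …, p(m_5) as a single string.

z = 1.5 gives p = 3.9375, positive; keep [1.5, 2]
z = 1.75 gives p = 0.503906, positive; keep [1.75, 2]
z = 1.875 gives p = -2.280029, negative; keep [1.75, 1.875]
z = 1.8125 gives p = -0.7823, negative; keep [1.75, 1.8125]
z = 1.78125 gives p = -0.1141, negative; keep [1.75, 1.78125]

++---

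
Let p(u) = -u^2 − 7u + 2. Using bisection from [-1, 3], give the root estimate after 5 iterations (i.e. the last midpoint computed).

0.375

p(1) = -6 < 0, so the root lies in [-1, 1]
p(0) = 2 > 0, so the root lies in [0, 1]
p(0.5) = -1.75 < 0, so the root lies in [0, 0.5]
p(0.25) = 0.1875 > 0, so the root lies in [0.25, 0.5]
p(0.375) = -0.7656 < 0, so the root lies in [0.25, 0.375]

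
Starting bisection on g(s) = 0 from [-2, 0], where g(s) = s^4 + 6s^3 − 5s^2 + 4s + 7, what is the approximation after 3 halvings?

-0.75

s = -1 gives g = -7, negative; keep [-1, 0]
s = -0.5 gives g = 3.0625, positive; keep [-1, -0.5]
s = -0.75 gives g = -1.027344, negative; keep [-0.75, -0.5]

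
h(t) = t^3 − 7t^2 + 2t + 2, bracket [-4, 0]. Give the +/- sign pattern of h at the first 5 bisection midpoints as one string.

t = -2 gives h = -38, negative; keep [-2, 0]
t = -1 gives h = -8, negative; keep [-1, 0]
t = -0.5 gives h = -0.875, negative; keep [-0.5, 0]
t = -0.25 gives h = 1.0469, positive; keep [-0.5, -0.25]
t = -0.375 gives h = 0.2129, positive; keep [-0.5, -0.375]

---++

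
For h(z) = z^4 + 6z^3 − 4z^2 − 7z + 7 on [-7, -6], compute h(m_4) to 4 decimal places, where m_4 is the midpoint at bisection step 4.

z = -6.5 gives h = 20.8125, positive; keep [-6.5, -6]
z = -6.25 gives h = -44.464844, negative; keep [-6.5, -6.25]
z = -6.375 gives h = -13.781006, negative; keep [-6.5, -6.375]
z = -6.4375 gives h = 3.0127, positive; keep [-6.4375, -6.375]

3.0127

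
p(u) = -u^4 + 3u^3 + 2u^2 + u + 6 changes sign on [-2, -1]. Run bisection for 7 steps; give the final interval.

[-1.2265625, -1.21875]

u = -1.5 gives p = -6.1875, negative; keep [-1.5, -1]
u = -1.25 gives p = -0.425781, negative; keep [-1.25, -1]
u = -1.125 gives p = 1.532959, positive; keep [-1.25, -1.125]
u = -1.1875 gives p = 0.6206, positive; keep [-1.25, -1.1875]
u = -1.21875 gives p = 0.1149, positive; keep [-1.25, -1.21875]
u = -1.234375 gives p = -0.151, negative; keep [-1.234375, -1.21875]
u = -1.2265625 gives p = -0.017, negative; keep [-1.2265625, -1.21875]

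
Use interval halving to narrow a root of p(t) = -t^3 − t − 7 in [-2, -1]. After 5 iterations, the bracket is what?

[-1.75, -1.71875]

p(-1.5) = -2.125 < 0, so the root lies in [-2, -1.5]
p(-1.75) = 0.109375 > 0, so the root lies in [-1.75, -1.5]
p(-1.625) = -1.083984 < 0, so the root lies in [-1.75, -1.625]
p(-1.6875) = -0.5071 < 0, so the root lies in [-1.75, -1.6875]
p(-1.71875) = -0.2039 < 0, so the root lies in [-1.75, -1.71875]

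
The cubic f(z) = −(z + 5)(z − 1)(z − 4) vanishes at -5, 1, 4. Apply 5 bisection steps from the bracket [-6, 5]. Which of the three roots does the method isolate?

m = -0.5, f(m) = -30.375 (−); new bracket [-6, -0.5]
m = -3.25, f(m) = -53.921875 (−); new bracket [-6, -3.25]
m = -4.625, f(m) = -18.193359 (−); new bracket [-6, -4.625]
m = -5.3125, f(m) = 18.3704 (+); new bracket [-5.3125, -4.625]
m = -4.96875, f(m) = -1.6729 (−); new bracket [-5.3125, -4.96875]

-5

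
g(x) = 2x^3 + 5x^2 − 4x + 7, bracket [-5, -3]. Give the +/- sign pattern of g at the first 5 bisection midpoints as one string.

--++-

midpoint -4: g = -25 < 0 → [-4, -3]
midpoint -3.5: g = -3.5 < 0 → [-3.5, -3]
midpoint -3.25: g = 4.15625 > 0 → [-3.5, -3.25]
midpoint -3.375: g = 0.5664 > 0 → [-3.5, -3.375]
midpoint -3.4375: g = -1.4058 < 0 → [-3.4375, -3.375]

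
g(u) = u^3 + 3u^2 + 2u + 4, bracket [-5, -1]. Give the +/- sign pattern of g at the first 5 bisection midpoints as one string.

-+++-

g(-3) = -2 < 0, so the root lies in [-3, -1]
g(-2) = 4 > 0, so the root lies in [-3, -2]
g(-2.5) = 2.125 > 0, so the root lies in [-3, -2.5]
g(-2.75) = 0.3906 > 0, so the root lies in [-3, -2.75]
g(-2.875) = -0.7168 < 0, so the root lies in [-2.875, -2.75]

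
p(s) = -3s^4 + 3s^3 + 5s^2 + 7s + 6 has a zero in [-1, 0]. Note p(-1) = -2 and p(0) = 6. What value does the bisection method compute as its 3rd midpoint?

-0.875

midpoint -0.5: p = 3.1875 > 0 → [-1, -0.5]
midpoint -0.75: p = 1.347656 > 0 → [-1, -0.75]
midpoint -0.875: p = -0.065186 < 0 → [-0.875, -0.75]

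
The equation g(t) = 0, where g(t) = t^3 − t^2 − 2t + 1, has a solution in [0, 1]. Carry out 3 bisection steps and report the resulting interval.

[0.375, 0.5]

t = 0.5 gives g = -0.125, negative; keep [0, 0.5]
t = 0.25 gives g = 0.453125, positive; keep [0.25, 0.5]
t = 0.375 gives g = 0.162109, positive; keep [0.375, 0.5]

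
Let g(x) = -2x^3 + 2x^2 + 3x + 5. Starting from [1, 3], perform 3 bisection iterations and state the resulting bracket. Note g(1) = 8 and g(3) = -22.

[2, 2.25]

midpoint 2: g = 3 > 0 → [2, 3]
midpoint 2.5: g = -6.25 < 0 → [2, 2.5]
midpoint 2.25: g = -0.90625 < 0 → [2, 2.25]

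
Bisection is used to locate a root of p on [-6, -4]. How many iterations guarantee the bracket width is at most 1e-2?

8

Width after n steps is 2/2^n. Need 2^n ≥ 2/1e-2 = 200.
2^7 = 128 < 200 ≤ 2^8 = 256, so n = 8.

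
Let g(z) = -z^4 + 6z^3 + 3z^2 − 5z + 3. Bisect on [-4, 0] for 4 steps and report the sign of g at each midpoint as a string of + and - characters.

m = -2, g(m) = -39 (−); new bracket [-2, 0]
m = -1, g(m) = 4 (+); new bracket [-2, -1]
m = -1.5, g(m) = -8.0625 (−); new bracket [-1.5, -1]
m = -1.25, g(m) = -0.2227 (−); new bracket [-1.25, -1]

-+--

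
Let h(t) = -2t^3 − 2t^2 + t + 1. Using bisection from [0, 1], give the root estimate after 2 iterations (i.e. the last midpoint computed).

t = 0.5 gives h = 0.75, positive; keep [0.5, 1]
t = 0.75 gives h = -0.21875, negative; keep [0.5, 0.75]

0.75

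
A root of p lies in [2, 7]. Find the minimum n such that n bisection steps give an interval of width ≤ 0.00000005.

27

Width after n steps is 5/2^n. Need 2^n ≥ 5/0.00000005 = 100000000.
2^26 = 67108864 < 100000000 ≤ 2^27 = 134217728, so n = 27.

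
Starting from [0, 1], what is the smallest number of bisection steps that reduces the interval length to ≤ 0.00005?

15

Width after n steps is 1/2^n. Need 2^n ≥ 1/0.00005 = 20000.
2^14 = 16384 < 20000 ≤ 2^15 = 32768, so n = 15.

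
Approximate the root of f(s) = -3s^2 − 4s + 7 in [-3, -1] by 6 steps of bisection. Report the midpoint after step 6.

-2.34375

s = -2 gives f = 3, positive; keep [-3, -2]
s = -2.5 gives f = -1.75, negative; keep [-2.5, -2]
s = -2.25 gives f = 0.8125, positive; keep [-2.5, -2.25]
s = -2.375 gives f = -0.4219, negative; keep [-2.375, -2.25]
s = -2.3125 gives f = 0.207, positive; keep [-2.375, -2.3125]
s = -2.34375 gives f = -0.1045, negative; keep [-2.34375, -2.3125]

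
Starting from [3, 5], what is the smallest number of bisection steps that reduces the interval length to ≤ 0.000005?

19

Width after n steps is 2/2^n. Need 2^n ≥ 2/0.000005 = 400000.
2^18 = 262144 < 400000 ≤ 2^19 = 524288, so n = 19.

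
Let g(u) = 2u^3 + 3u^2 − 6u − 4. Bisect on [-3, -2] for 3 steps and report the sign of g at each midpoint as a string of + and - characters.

-++

m = -2.5, g(m) = -1.5 (−); new bracket [-2.5, -2]
m = -2.25, g(m) = 1.90625 (+); new bracket [-2.5, -2.25]
m = -2.375, g(m) = 0.378906 (+); new bracket [-2.5, -2.375]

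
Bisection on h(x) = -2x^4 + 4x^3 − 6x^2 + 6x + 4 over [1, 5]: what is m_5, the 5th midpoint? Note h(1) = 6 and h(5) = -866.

1.625

h(3) = -86 < 0, so the root lies in [1, 3]
h(2) = -8 < 0, so the root lies in [1, 2]
h(1.5) = 2.875 > 0, so the root lies in [1.5, 2]
h(1.75) = -1.1953 < 0, so the root lies in [1.5, 1.75]
h(1.625) = 1.1245 > 0, so the root lies in [1.625, 1.75]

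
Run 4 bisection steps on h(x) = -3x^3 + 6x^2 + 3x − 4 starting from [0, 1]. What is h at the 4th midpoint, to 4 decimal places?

h(0.5) = -1.375 < 0, so the root lies in [0.5, 1]
h(0.75) = 0.359375 > 0, so the root lies in [0.5, 0.75]
h(0.625) = -0.513672 < 0, so the root lies in [0.625, 0.75]
h(0.6875) = -0.0764 < 0, so the root lies in [0.6875, 0.75]

-0.0764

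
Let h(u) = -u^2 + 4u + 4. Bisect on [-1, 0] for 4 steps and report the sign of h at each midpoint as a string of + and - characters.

m = -0.5, h(m) = 1.75 (+); new bracket [-1, -0.5]
m = -0.75, h(m) = 0.4375 (+); new bracket [-1, -0.75]
m = -0.875, h(m) = -0.265625 (−); new bracket [-0.875, -0.75]
m = -0.8125, h(m) = 0.0898 (+); new bracket [-0.875, -0.8125]

++-+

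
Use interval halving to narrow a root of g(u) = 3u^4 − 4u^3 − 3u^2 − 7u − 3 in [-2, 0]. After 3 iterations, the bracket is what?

[-0.5, -0.25]

m = -1, g(m) = 8 (+); new bracket [-1, 0]
m = -0.5, g(m) = 0.4375 (+); new bracket [-0.5, 0]
m = -0.25, g(m) = -1.363281 (−); new bracket [-0.5, -0.25]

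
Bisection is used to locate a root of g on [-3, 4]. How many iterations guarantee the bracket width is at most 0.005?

11

Width after n steps is 7/2^n. Need 2^n ≥ 7/0.005 = 1400.
2^10 = 1024 < 1400 ≤ 2^11 = 2048, so n = 11.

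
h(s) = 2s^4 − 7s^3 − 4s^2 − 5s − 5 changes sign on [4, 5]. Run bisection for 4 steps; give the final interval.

midpoint 4.5: h = 73.75 > 0 → [4, 4.5]
midpoint 4.25: h = 16.648438 > 0 → [4, 4.25]
midpoint 4.125: h = -5.950684 < 0 → [4.125, 4.25]
midpoint 4.1875: h = 4.886 > 0 → [4.125, 4.1875]

[4.125, 4.1875]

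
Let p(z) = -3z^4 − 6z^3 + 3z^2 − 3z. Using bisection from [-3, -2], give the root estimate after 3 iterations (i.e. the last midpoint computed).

p(-2.5) = 2.8125 > 0, so the root lies in [-3, -2.5]
p(-2.75) = -15.855469 < 0, so the root lies in [-2.75, -2.5]
p(-2.625) = -5.36792 < 0, so the root lies in [-2.625, -2.5]

-2.625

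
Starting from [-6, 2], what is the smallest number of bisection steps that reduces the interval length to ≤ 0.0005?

Width after n steps is 8/2^n. Need 2^n ≥ 8/0.0005 = 16000.
2^13 = 8192 < 16000 ≤ 2^14 = 16384, so n = 14.

14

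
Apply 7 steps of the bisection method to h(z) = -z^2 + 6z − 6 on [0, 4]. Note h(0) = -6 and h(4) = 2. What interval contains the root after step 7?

h(2) = 2 > 0, so the root lies in [0, 2]
h(1) = -1 < 0, so the root lies in [1, 2]
h(1.5) = 0.75 > 0, so the root lies in [1, 1.5]
h(1.25) = -0.0625 < 0, so the root lies in [1.25, 1.5]
h(1.375) = 0.3594 > 0, so the root lies in [1.25, 1.375]
h(1.3125) = 0.1523 > 0, so the root lies in [1.25, 1.3125]
h(1.28125) = 0.0459 > 0, so the root lies in [1.25, 1.28125]

[1.25, 1.28125]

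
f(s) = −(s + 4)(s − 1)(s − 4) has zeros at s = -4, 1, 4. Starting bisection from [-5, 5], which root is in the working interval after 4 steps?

m = 0, f(m) = -16 (−); new bracket [-5, 0]
m = -2.5, f(m) = -34.125 (−); new bracket [-5, -2.5]
m = -3.75, f(m) = -9.203125 (−); new bracket [-5, -3.75]
m = -4.375, f(m) = 16.8809 (+); new bracket [-4.375, -3.75]

-4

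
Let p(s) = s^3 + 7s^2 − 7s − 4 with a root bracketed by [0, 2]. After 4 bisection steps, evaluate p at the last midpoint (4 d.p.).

-1.5918

p(1) = -3 < 0, so the root lies in [1, 2]
p(1.5) = 4.625 > 0, so the root lies in [1, 1.5]
p(1.25) = 0.140625 > 0, so the root lies in [1, 1.25]
p(1.125) = -1.5918 < 0, so the root lies in [1.125, 1.25]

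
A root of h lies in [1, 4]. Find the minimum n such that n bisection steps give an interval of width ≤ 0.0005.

Width after n steps is 3/2^n. Need 2^n ≥ 3/0.0005 = 6000.
2^12 = 4096 < 6000 ≤ 2^13 = 8192, so n = 13.

13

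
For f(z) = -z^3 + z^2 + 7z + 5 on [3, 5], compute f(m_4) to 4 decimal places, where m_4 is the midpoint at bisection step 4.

f(4) = -15 < 0, so the root lies in [3, 4]
f(3.5) = -1.125 < 0, so the root lies in [3, 3.5]
f(3.25) = 3.984375 > 0, so the root lies in [3.25, 3.5]
f(3.375) = 1.5723 > 0, so the root lies in [3.375, 3.5]

1.5723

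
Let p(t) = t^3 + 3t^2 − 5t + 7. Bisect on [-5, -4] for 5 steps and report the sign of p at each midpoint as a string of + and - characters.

p(-4.5) = -0.875 < 0, so the root lies in [-4.5, -4]
p(-4.25) = 5.671875 > 0, so the root lies in [-4.5, -4.25]
p(-4.375) = 2.556641 > 0, so the root lies in [-4.5, -4.375]
p(-4.4375) = 0.8811 > 0, so the root lies in [-4.5, -4.4375]
p(-4.46875) = 0.0132 > 0, so the root lies in [-4.5, -4.46875]

-++++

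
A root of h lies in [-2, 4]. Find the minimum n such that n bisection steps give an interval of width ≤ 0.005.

Width after n steps is 6/2^n. Need 2^n ≥ 6/0.005 = 1200.
2^10 = 1024 < 1200 ≤ 2^11 = 2048, so n = 11.

11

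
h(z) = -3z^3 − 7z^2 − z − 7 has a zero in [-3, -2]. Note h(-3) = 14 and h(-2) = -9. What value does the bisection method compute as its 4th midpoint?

z = -2.5 gives h = -1.375, negative; keep [-3, -2.5]
z = -2.75 gives h = 5.203125, positive; keep [-2.75, -2.5]
z = -2.625 gives h = 1.654297, positive; keep [-2.625, -2.5]
z = -2.5625 gives h = 0.0769, positive; keep [-2.5625, -2.5]

-2.5625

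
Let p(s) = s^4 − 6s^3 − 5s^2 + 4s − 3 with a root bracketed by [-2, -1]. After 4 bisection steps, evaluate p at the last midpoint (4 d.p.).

p(-1.5) = 5.0625 > 0, so the root lies in [-1.5, -1]
p(-1.25) = -1.652344 < 0, so the root lies in [-1.5, -1.25]
p(-1.375) = 1.218994 > 0, so the root lies in [-1.375, -1.25]
p(-1.3125) = -0.3298 < 0, so the root lies in [-1.375, -1.3125]

-0.3298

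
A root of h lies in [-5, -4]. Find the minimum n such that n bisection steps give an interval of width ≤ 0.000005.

Width after n steps is 1/2^n. Need 2^n ≥ 1/0.000005 = 200000.
2^17 = 131072 < 200000 ≤ 2^18 = 262144, so n = 18.

18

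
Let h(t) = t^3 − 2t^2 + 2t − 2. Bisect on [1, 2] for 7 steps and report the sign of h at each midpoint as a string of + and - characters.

h(1.5) = -0.125 < 0, so the root lies in [1.5, 2]
h(1.75) = 0.734375 > 0, so the root lies in [1.5, 1.75]
h(1.625) = 0.259766 > 0, so the root lies in [1.5, 1.625]
h(1.5625) = 0.0569 > 0, so the root lies in [1.5, 1.5625]
h(1.53125) = -0.0366 < 0, so the root lies in [1.53125, 1.5625]
h(1.546875) = 0.0095 > 0, so the root lies in [1.53125, 1.546875]
h(1.5390625) = -0.0137 < 0, so the root lies in [1.5390625, 1.546875]

-+++-+-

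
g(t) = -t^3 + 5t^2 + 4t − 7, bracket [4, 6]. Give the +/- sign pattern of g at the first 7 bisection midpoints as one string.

midpoint 5: g = 13 > 0 → [5, 6]
midpoint 5.5: g = -0.125 < 0 → [5, 5.5]
midpoint 5.25: g = 7.109375 > 0 → [5.25, 5.5]
midpoint 5.375: g = 3.666 > 0 → [5.375, 5.5]
midpoint 5.4375: g = 1.8147 > 0 → [5.4375, 5.5]
midpoint 5.46875: g = 0.856 > 0 → [5.46875, 5.5]
midpoint 5.484375: g = 0.3683 > 0 → [5.484375, 5.5]

+-+++++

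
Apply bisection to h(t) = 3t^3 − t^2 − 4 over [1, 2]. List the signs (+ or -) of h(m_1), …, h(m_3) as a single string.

++-

midpoint 1.5: h = 3.875 > 0 → [1, 1.5]
midpoint 1.25: h = 0.296875 > 0 → [1, 1.25]
midpoint 1.125: h = -0.994141 < 0 → [1.125, 1.25]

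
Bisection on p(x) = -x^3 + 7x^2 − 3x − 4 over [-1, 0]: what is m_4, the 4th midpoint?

-0.5625

p(-0.5) = -0.625 < 0, so the root lies in [-1, -0.5]
p(-0.75) = 2.609375 > 0, so the root lies in [-0.75, -0.5]
p(-0.625) = 0.853516 > 0, so the root lies in [-0.625, -0.5]
p(-0.5625) = 0.0803 > 0, so the root lies in [-0.5625, -0.5]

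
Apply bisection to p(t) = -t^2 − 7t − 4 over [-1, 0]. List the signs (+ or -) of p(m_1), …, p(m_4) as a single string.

-+-+

m = -0.5, p(m) = -0.75 (−); new bracket [-1, -0.5]
m = -0.75, p(m) = 0.6875 (+); new bracket [-0.75, -0.5]
m = -0.625, p(m) = -0.015625 (−); new bracket [-0.75, -0.625]
m = -0.6875, p(m) = 0.3398 (+); new bracket [-0.6875, -0.625]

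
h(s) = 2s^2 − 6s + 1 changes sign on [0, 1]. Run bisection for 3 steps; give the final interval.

[0.125, 0.25]

s = 0.5 gives h = -1.5, negative; keep [0, 0.5]
s = 0.25 gives h = -0.375, negative; keep [0, 0.25]
s = 0.125 gives h = 0.28125, positive; keep [0.125, 0.25]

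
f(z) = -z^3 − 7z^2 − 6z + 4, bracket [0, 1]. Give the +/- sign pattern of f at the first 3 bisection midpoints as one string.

midpoint 0.5: f = -0.875 < 0 → [0, 0.5]
midpoint 0.25: f = 2.046875 > 0 → [0.25, 0.5]
midpoint 0.375: f = 0.712891 > 0 → [0.375, 0.5]

-++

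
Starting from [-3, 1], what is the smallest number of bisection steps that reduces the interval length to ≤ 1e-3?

Width after n steps is 4/2^n. Need 2^n ≥ 4/1e-3 = 4000.
2^11 = 2048 < 4000 ≤ 2^12 = 4096, so n = 12.

12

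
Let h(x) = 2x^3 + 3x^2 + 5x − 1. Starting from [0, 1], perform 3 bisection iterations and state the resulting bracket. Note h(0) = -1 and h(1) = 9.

h(0.5) = 2.5 > 0, so the root lies in [0, 0.5]
h(0.25) = 0.46875 > 0, so the root lies in [0, 0.25]
h(0.125) = -0.324219 < 0, so the root lies in [0.125, 0.25]

[0.125, 0.25]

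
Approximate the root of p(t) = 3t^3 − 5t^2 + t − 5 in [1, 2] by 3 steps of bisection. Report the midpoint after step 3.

1.875

p(1.5) = -4.625 < 0, so the root lies in [1.5, 2]
p(1.75) = -2.484375 < 0, so the root lies in [1.75, 2]
p(1.875) = -0.927734 < 0, so the root lies in [1.875, 2]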